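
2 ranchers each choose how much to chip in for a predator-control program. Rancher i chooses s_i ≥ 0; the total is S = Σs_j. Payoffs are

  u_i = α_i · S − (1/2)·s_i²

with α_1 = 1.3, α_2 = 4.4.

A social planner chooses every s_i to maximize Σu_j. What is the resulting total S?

Planner FOC: ∂(Σu_j)/∂s_i = (Σα_j) − s_i = 0, so s_i^SO = Σα_j = 5.7 for every i; S^SO = 11.4.

11.4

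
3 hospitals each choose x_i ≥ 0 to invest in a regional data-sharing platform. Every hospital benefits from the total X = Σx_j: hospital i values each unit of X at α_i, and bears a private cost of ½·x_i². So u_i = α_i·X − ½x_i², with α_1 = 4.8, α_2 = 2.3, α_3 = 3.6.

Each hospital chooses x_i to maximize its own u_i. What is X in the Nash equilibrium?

Hospital i's FOC: ∂u_i/∂x_i = α_i − x_i = 0, so x_i* = α_i.
NE contributions = (4.8, 2.3, 3.6); X = 10.7.

10.7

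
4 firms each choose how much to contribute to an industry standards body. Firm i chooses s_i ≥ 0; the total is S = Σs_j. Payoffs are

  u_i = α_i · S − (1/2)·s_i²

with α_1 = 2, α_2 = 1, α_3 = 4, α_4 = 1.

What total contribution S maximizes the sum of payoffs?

Planner FOC: ∂(Σu_j)/∂s_i = (Σα_j) − s_i = 0, so s_i^SO = Σα_j = 8 for every i; S^SO = 32.

32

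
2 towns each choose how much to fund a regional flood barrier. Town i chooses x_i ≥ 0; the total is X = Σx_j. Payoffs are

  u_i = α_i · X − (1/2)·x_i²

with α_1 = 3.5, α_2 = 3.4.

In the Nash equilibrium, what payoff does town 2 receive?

Town i's FOC: ∂u_i/∂x_i = α_i − x_i = 0, so x_i* = α_i.
NE contributions = (3.5, 3.4); X = 6.9.
u_2 = α_2·X − ½·(x_2)² = 3.4·6.9 − ½·3.4² = 17.68.

17.68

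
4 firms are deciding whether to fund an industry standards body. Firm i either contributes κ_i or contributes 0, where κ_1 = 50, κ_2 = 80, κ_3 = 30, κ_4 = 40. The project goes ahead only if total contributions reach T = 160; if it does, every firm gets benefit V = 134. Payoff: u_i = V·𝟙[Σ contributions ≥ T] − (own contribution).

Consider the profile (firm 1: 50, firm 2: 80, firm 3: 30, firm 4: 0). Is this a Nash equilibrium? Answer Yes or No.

Total = 160 ≥ 160: provided.
Firm 1 (pledges 50, payoff 84): dropping to 0 → total 110, payoff 0. No gain.
Firm 2 (pledges 80, payoff 54): dropping to 0 → total 80, payoff 0. No gain.
Firm 3 (pledges 30, payoff 104): dropping to 0 → total 130, payoff 0. No gain.
Firm 4 (pledges 0, payoff 134): pledging 40 → total 200, payoff 94. No gain.

Yes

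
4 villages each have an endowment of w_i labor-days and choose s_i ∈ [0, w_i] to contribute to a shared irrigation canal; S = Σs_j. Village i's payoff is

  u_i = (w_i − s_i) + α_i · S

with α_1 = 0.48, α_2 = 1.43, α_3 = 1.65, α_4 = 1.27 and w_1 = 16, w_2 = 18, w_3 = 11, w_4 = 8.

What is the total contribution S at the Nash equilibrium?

37

∂u_i/∂s_i = α_i − 1, so village i contributes w_i if α_i > 1, else 0.
α_i > 1 for i ∈ {2, 3, 4}; NE contributions (0, 18, 11, 8), S = 37.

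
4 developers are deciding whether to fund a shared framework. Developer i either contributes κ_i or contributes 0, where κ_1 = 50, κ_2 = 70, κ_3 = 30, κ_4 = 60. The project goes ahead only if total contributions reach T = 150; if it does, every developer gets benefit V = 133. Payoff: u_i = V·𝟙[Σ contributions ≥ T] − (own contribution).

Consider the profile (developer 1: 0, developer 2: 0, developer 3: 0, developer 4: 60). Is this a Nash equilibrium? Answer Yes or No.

No

Total = 60 < 150: not provided.
Developer 1 (pledges 0, payoff 0): pledging 50 → total 110, payoff -50. No gain.
Developer 2 (pledges 0, payoff 0): pledging 70 → total 130, payoff -70. No gain.
Developer 3 (pledges 0, payoff 0): pledging 30 → total 90, payoff -30. No gain.
Developer 4 (pledges 60, payoff -60): dropping to 0 → total 0, payoff 0. Profitable deviation.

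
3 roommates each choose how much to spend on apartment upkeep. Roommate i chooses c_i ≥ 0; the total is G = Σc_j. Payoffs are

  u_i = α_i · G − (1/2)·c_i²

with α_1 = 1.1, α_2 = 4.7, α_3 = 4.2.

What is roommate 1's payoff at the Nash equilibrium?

Roommate i's FOC: ∂u_i/∂c_i = α_i − c_i = 0, so c_i* = α_i.
NE contributions = (1.1, 4.7, 4.2); G = 10.
u_1 = α_1·G − ½·(c_1)² = 1.1·10 − ½·1.1² = 10.395.

10.395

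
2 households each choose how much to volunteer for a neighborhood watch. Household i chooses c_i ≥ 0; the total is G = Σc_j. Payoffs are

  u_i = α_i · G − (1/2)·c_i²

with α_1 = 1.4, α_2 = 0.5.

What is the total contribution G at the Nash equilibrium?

1.9

Household i's FOC: ∂u_i/∂c_i = α_i − c_i = 0, so c_i* = α_i.
NE contributions = (1.4, 0.5); G = 1.9.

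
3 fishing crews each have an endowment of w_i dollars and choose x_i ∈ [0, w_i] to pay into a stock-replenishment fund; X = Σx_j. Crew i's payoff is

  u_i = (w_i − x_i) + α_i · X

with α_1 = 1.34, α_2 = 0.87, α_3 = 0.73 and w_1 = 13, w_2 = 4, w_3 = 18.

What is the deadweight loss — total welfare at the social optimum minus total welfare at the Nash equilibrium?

42.68

∂u_i/∂x_i = α_i − 1, so crew i contributes w_i if α_i > 1, else 0.
α_i > 1 for i ∈ {1}; NE contributions (13, 0, 0), X = 13.
W^NE = Σw_i − X^NE + (Σα_i)·X^NE = 35 + 1.94·13 = 60.22.
Planner: ∂(Σu_j)/∂x_i = Σα_j − 1 = 1.94 > 0, so everyone contributes w_i; X^SO = 35, W^SO = 35 + 1.94·35 = 102.9.
Deadweight loss = 42.68.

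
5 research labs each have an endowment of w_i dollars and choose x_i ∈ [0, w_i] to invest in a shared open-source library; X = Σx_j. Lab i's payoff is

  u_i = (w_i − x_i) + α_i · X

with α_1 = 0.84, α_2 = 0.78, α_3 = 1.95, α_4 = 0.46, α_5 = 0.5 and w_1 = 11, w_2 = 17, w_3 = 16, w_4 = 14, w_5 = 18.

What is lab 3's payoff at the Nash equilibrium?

∂u_i/∂x_i = α_i − 1, so lab i contributes w_i if α_i > 1, else 0.
α_i > 1 for i ∈ {3}; NE contributions (0, 0, 16, 0, 0), X = 16.
u_3 = (16 − 16) + 1.95·16 = 31.2.

31.2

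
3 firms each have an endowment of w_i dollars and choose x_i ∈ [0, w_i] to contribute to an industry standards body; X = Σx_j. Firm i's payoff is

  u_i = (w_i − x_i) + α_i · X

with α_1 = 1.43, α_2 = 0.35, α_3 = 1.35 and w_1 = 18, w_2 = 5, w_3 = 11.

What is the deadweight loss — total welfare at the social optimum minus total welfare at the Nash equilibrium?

10.65

∂u_i/∂x_i = α_i − 1, so firm i contributes w_i if α_i > 1, else 0.
α_i > 1 for i ∈ {1, 3}; NE contributions (18, 0, 11), X = 29.
W^NE = Σw_i − X^NE + (Σα_i)·X^NE = 34 + 2.13·29 = 95.77.
Planner: ∂(Σu_j)/∂x_i = Σα_j − 1 = 2.13 > 0, so everyone contributes w_i; X^SO = 34, W^SO = 34 + 2.13·34 = 106.42.
Deadweight loss = 10.65.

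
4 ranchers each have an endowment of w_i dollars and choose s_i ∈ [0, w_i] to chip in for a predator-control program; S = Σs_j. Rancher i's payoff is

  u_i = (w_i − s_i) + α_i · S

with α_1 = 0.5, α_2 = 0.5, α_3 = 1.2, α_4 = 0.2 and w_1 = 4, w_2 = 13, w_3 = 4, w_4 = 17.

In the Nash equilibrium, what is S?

∂u_i/∂s_i = α_i − 1, so rancher i contributes w_i if α_i > 1, else 0.
α_i > 1 for i ∈ {3}; NE contributions (0, 0, 4, 0), S = 4.

4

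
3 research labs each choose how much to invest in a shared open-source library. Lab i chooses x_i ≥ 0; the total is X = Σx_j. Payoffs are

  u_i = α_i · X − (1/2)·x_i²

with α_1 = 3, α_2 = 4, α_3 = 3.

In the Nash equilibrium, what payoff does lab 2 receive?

Lab i's FOC: ∂u_i/∂x_i = α_i − x_i = 0, so x_i* = α_i.
NE contributions = (3, 4, 3); X = 10.
u_2 = α_2·X − ½·(x_2)² = 4·10 − ½·4² = 32.

32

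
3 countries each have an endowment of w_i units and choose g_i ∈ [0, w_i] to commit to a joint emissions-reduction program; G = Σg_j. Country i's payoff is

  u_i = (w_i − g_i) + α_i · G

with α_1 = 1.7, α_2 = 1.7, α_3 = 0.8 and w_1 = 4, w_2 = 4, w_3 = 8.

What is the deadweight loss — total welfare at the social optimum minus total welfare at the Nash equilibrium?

25.6

∂u_i/∂g_i = α_i − 1, so country i contributes w_i if α_i > 1, else 0.
α_i > 1 for i ∈ {1, 2}; NE contributions (4, 4, 0), G = 8.
W^NE = Σw_i − G^NE + (Σα_i)·G^NE = 16 + 3.2·8 = 41.6.
Planner: ∂(Σu_j)/∂g_i = Σα_j − 1 = 3.2 > 0, so everyone contributes w_i; G^SO = 16, W^SO = 16 + 3.2·16 = 67.2.
Deadweight loss = 25.6.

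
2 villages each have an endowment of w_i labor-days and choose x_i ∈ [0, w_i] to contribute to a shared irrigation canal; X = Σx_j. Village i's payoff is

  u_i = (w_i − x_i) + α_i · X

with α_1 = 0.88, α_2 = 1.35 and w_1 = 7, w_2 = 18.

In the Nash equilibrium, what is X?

18

∂u_i/∂x_i = α_i − 1, so village i contributes w_i if α_i > 1, else 0.
α_i > 1 for i ∈ {2}; NE contributions (0, 18), X = 18.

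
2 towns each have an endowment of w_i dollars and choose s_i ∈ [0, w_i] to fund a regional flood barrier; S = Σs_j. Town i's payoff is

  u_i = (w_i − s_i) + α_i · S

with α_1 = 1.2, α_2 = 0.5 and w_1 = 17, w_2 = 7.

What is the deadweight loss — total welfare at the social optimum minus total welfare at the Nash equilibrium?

∂u_i/∂s_i = α_i − 1, so town i contributes w_i if α_i > 1, else 0.
α_i > 1 for i ∈ {1}; NE contributions (17, 0), S = 17.
W^NE = Σw_i − S^NE + (Σα_i)·S^NE = 24 + 0.7·17 = 35.9.
Planner: ∂(Σu_j)/∂s_i = Σα_j − 1 = 0.7 > 0, so everyone contributes w_i; S^SO = 24, W^SO = 24 + 0.7·24 = 40.8.
Deadweight loss = 4.9.

4.9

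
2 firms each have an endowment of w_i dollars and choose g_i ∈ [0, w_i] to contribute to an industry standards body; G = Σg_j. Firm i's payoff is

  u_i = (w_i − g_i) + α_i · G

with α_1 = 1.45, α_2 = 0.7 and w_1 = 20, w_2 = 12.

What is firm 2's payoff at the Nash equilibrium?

26

∂u_i/∂g_i = α_i − 1, so firm i contributes w_i if α_i > 1, else 0.
α_i > 1 for i ∈ {1}; NE contributions (20, 0), G = 20.
u_2 = (12 − 0) + 0.7·20 = 26.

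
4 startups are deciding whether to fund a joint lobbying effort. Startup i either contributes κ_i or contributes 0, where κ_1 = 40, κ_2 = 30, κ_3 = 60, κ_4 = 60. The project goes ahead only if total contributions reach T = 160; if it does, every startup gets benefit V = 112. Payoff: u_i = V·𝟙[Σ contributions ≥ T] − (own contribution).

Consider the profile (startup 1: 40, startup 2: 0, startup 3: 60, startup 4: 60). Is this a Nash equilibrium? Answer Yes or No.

Total = 160 ≥ 160: provided.
Startup 1 (pledges 40, payoff 72): dropping to 0 → total 120, payoff 0. No gain.
Startup 2 (pledges 0, payoff 112): pledging 30 → total 190, payoff 82. No gain.
Startup 3 (pledges 60, payoff 52): dropping to 0 → total 100, payoff 0. No gain.
Startup 4 (pledges 60, payoff 52): dropping to 0 → total 100, payoff 0. No gain.

Yes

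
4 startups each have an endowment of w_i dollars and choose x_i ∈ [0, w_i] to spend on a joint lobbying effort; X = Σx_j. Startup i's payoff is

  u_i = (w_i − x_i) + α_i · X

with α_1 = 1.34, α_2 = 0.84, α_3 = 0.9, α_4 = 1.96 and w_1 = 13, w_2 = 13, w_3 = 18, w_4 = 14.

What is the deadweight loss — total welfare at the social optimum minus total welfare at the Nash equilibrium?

125.24

∂u_i/∂x_i = α_i − 1, so startup i contributes w_i if α_i > 1, else 0.
α_i > 1 for i ∈ {1, 4}; NE contributions (13, 0, 0, 14), X = 27.
W^NE = Σw_i − X^NE + (Σα_i)·X^NE = 58 + 4.04·27 = 167.08.
Planner: ∂(Σu_j)/∂x_i = Σα_j − 1 = 4.04 > 0, so everyone contributes w_i; X^SO = 58, W^SO = 58 + 4.04·58 = 292.32.
Deadweight loss = 125.24.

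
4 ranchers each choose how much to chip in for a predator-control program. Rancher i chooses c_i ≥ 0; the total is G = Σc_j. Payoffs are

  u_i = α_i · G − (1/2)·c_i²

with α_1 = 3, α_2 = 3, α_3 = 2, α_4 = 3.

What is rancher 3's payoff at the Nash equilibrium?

20

Rancher i's FOC: ∂u_i/∂c_i = α_i − c_i = 0, so c_i* = α_i.
NE contributions = (3, 3, 2, 3); G = 11.
u_3 = α_3·G − ½·(c_3)² = 2·11 − ½·2² = 20.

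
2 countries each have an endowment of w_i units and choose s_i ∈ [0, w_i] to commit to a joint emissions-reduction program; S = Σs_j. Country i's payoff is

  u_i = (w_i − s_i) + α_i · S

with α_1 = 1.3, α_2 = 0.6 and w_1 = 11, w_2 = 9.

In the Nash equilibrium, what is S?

11

∂u_i/∂s_i = α_i − 1, so country i contributes w_i if α_i > 1, else 0.
α_i > 1 for i ∈ {1}; NE contributions (11, 0), S = 11.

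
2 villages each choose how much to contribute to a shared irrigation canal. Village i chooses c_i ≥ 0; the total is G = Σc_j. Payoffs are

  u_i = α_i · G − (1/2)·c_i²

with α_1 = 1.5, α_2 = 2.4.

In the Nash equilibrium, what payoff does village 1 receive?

Village i's FOC: ∂u_i/∂c_i = α_i − c_i = 0, so c_i* = α_i.
NE contributions = (1.5, 2.4); G = 3.9.
u_1 = α_1·G − ½·(c_1)² = 1.5·3.9 − ½·1.5² = 4.725.

4.725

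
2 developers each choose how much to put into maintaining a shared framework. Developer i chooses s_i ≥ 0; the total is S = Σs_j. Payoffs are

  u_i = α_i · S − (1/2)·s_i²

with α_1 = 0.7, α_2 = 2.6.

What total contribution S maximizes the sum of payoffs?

Planner FOC: ∂(Σu_j)/∂s_i = (Σα_j) − s_i = 0, so s_i^SO = Σα_j = 3.3 for every i; S^SO = 6.6.

6.6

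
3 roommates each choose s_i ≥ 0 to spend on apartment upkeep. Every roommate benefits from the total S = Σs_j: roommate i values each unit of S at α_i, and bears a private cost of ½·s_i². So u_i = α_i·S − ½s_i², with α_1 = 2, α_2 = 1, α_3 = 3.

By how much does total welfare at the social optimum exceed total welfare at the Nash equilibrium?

Roommate i's FOC: ∂u_i/∂s_i = α_i − s_i = 0, so s_i* = α_i.
NE contributions = (2, 1, 3); S = 6.
W^NE = (Σα)·S − ½Σα_i² = 6² − ½·14 = 29.
Planner sets s_i = Σα_j = 6 for every i, so S^SO = 3·6 = 18.
W^SO = (Σα)·S^SO − ½·3·(Σα)² = (3/2)·6² = 54.
Deadweight loss = W^SO − W^NE = 25.

25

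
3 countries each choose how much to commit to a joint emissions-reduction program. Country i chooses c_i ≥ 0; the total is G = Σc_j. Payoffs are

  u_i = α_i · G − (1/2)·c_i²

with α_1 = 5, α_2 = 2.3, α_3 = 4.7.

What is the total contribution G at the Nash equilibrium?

Country i's FOC: ∂u_i/∂c_i = α_i − c_i = 0, so c_i* = α_i.
NE contributions = (5, 2.3, 4.7); G = 12.

12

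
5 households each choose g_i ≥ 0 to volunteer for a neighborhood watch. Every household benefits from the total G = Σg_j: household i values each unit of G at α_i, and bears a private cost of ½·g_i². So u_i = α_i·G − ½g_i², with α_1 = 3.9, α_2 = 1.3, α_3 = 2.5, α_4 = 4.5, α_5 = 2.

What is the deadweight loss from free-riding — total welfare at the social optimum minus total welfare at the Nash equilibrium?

326.16

Household i's FOC: ∂u_i/∂g_i = α_i − g_i = 0, so g_i* = α_i.
NE contributions = (3.9, 1.3, 2.5, 4.5, 2); G = 14.2.
W^NE = (Σα)·G − ½Σα_i² = 14.2² − ½·47.4 = 177.94.
Planner sets g_i = Σα_j = 14.2 for every i, so G^SO = 5·14.2 = 71.
W^SO = (Σα)·G^SO − ½·5·(Σα)² = (5/2)·14.2² = 504.1.
Deadweight loss = W^SO − W^NE = 326.16.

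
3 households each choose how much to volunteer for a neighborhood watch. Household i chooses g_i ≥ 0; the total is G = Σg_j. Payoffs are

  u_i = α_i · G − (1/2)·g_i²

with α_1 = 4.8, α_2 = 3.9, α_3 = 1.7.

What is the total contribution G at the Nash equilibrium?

Household i's FOC: ∂u_i/∂g_i = α_i − g_i = 0, so g_i* = α_i.
NE contributions = (4.8, 3.9, 1.7); G = 10.4.

10.4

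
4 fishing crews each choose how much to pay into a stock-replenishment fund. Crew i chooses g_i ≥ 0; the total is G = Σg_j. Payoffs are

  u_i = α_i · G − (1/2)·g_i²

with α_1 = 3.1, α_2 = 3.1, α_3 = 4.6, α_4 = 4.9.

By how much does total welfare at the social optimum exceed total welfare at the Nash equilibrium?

278.685

Crew i's FOC: ∂u_i/∂g_i = α_i − g_i = 0, so g_i* = α_i.
NE contributions = (3.1, 3.1, 4.6, 4.9); G = 15.7.
W^NE = (Σα)·G − ½Σα_i² = 15.7² − ½·64.39 = 214.295.
Planner sets g_i = Σα_j = 15.7 for every i, so G^SO = 4·15.7 = 62.8.
W^SO = (Σα)·G^SO − ½·4·(Σα)² = (4/2)·15.7² = 492.98.
Deadweight loss = W^SO − W^NE = 278.685.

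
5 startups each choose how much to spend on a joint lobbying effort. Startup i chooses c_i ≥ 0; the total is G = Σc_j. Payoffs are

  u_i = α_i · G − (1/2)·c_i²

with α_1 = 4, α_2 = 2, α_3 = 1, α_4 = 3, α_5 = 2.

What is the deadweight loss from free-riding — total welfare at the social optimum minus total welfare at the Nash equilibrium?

Startup i's FOC: ∂u_i/∂c_i = α_i − c_i = 0, so c_i* = α_i.
NE contributions = (4, 2, 1, 3, 2); G = 12.
W^NE = (Σα)·G − ½Σα_i² = 12² − ½·34 = 127.
Planner sets c_i = Σα_j = 12 for every i, so G^SO = 5·12 = 60.
W^SO = (Σα)·G^SO − ½·5·(Σα)² = (5/2)·12² = 360.
Deadweight loss = W^SO − W^NE = 233.

233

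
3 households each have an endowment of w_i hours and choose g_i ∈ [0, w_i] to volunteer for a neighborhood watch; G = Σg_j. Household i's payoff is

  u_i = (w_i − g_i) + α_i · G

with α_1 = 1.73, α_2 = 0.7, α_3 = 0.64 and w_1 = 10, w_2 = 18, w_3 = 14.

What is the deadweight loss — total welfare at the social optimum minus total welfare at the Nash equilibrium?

∂u_i/∂g_i = α_i − 1, so household i contributes w_i if α_i > 1, else 0.
α_i > 1 for i ∈ {1}; NE contributions (10, 0, 0), G = 10.
W^NE = Σw_i − G^NE + (Σα_i)·G^NE = 42 + 2.07·10 = 62.7.
Planner: ∂(Σu_j)/∂g_i = Σα_j − 1 = 2.07 > 0, so everyone contributes w_i; G^SO = 42, W^SO = 42 + 2.07·42 = 128.94.
Deadweight loss = 66.24.

66.24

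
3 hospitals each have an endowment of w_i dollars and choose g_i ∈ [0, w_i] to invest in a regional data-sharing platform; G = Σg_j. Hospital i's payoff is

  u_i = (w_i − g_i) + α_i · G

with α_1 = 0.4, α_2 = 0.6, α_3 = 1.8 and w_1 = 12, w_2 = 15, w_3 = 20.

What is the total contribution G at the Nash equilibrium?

20

∂u_i/∂g_i = α_i − 1, so hospital i contributes w_i if α_i > 1, else 0.
α_i > 1 for i ∈ {3}; NE contributions (0, 0, 20), G = 20.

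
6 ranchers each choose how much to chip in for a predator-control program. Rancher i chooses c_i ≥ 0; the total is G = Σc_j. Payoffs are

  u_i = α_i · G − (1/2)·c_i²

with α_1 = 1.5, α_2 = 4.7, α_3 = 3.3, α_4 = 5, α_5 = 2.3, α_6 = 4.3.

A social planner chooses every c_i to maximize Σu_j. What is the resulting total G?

Planner FOC: ∂(Σu_j)/∂c_i = (Σα_j) − c_i = 0, so c_i^SO = Σα_j = 21.1 for every i; G^SO = 126.6.

126.6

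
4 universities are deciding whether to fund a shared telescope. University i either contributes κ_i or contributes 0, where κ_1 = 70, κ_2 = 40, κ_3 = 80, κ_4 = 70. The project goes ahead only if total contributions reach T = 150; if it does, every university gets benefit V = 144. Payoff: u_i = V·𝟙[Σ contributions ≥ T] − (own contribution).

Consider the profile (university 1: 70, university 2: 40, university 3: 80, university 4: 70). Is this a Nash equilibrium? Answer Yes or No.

Total = 260 ≥ 150: provided.
University 1 (pledges 70, payoff 74): dropping to 0 → total 190, payoff 144. Profitable deviation.

No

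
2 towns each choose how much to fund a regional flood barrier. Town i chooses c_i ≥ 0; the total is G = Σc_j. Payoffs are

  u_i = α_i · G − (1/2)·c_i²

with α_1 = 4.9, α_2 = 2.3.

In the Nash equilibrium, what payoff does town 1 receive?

Town i's FOC: ∂u_i/∂c_i = α_i − c_i = 0, so c_i* = α_i.
NE contributions = (4.9, 2.3); G = 7.2.
u_1 = α_1·G − ½·(c_1)² = 4.9·7.2 − ½·4.9² = 23.275.

23.275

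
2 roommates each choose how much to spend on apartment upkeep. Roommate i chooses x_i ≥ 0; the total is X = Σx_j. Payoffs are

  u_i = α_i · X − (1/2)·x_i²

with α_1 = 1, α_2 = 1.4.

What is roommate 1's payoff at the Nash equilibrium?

Roommate i's FOC: ∂u_i/∂x_i = α_i − x_i = 0, so x_i* = α_i.
NE contributions = (1, 1.4); X = 2.4.
u_1 = α_1·X − ½·(x_1)² = 1·2.4 − ½·1² = 1.9.

1.9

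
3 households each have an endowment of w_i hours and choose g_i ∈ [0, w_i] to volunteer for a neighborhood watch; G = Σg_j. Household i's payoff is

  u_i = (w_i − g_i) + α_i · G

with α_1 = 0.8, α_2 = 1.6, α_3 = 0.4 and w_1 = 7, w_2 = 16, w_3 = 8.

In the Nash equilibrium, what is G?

∂u_i/∂g_i = α_i − 1, so household i contributes w_i if α_i > 1, else 0.
α_i > 1 for i ∈ {2}; NE contributions (0, 16, 0), G = 16.

16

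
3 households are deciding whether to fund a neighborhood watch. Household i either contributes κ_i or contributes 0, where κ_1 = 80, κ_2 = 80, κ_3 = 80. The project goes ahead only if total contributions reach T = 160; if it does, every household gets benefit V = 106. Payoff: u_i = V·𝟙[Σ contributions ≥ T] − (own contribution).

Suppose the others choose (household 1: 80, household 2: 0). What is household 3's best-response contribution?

Others' total = 80. Contributing 80 brings total to 160 ≥ 160: gain V − κ_3 = 26.
Best response: 80.

80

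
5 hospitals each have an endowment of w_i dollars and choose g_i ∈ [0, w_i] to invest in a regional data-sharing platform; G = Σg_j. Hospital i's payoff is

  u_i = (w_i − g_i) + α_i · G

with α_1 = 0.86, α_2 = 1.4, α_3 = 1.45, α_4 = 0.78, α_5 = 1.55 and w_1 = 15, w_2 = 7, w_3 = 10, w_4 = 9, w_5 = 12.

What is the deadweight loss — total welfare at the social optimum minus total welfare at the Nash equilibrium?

120.96

∂u_i/∂g_i = α_i − 1, so hospital i contributes w_i if α_i > 1, else 0.
α_i > 1 for i ∈ {2, 3, 5}; NE contributions (0, 7, 10, 0, 12), G = 29.
W^NE = Σw_i − G^NE + (Σα_i)·G^NE = 53 + 5.04·29 = 199.16.
Planner: ∂(Σu_j)/∂g_i = Σα_j − 1 = 5.04 > 0, so everyone contributes w_i; G^SO = 53, W^SO = 53 + 5.04·53 = 320.12.
Deadweight loss = 120.96.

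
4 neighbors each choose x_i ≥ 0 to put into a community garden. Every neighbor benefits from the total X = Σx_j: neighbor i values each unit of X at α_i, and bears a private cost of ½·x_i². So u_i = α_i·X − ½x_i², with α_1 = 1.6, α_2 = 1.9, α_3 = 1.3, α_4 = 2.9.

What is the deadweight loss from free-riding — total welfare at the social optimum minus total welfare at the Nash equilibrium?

67.425

Neighbor i's FOC: ∂u_i/∂x_i = α_i − x_i = 0, so x_i* = α_i.
NE contributions = (1.6, 1.9, 1.3, 2.9); X = 7.7.
W^NE = (Σα)·X − ½Σα_i² = 7.7² − ½·16.27 = 51.155.
Planner sets x_i = Σα_j = 7.7 for every i, so X^SO = 4·7.7 = 30.8.
W^SO = (Σα)·X^SO − ½·4·(Σα)² = (4/2)·7.7² = 118.58.
Deadweight loss = W^SO − W^NE = 67.425.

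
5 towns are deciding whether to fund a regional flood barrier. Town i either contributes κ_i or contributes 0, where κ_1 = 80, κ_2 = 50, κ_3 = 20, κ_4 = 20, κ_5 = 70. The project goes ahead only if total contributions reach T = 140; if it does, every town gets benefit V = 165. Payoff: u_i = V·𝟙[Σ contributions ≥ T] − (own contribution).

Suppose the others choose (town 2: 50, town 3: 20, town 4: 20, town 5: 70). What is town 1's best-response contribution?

0

Others' total = 160 ≥ 140; contributing adds cost 80 for no extra benefit.
Best response: 0.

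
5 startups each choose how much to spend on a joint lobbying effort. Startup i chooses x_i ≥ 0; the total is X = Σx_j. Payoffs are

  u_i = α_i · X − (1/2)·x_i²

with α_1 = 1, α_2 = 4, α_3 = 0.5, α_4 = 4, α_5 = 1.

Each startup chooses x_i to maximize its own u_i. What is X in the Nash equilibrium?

Startup i's FOC: ∂u_i/∂x_i = α_i − x_i = 0, so x_i* = α_i.
NE contributions = (1, 4, 0.5, 4, 1); X = 10.5.

10.5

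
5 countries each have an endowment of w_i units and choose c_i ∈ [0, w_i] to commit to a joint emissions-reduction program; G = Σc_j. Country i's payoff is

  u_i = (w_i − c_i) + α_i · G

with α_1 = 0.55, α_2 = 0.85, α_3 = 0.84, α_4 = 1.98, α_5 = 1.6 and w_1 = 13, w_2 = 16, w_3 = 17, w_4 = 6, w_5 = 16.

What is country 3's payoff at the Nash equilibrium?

∂u_i/∂c_i = α_i − 1, so country i contributes w_i if α_i > 1, else 0.
α_i > 1 for i ∈ {4, 5}; NE contributions (0, 0, 0, 6, 16), G = 22.
u_3 = (17 − 0) + 0.84·22 = 35.48.

35.48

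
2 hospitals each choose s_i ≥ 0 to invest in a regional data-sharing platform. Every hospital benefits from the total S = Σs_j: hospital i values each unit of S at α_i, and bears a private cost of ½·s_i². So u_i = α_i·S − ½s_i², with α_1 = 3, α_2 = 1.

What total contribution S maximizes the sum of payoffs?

8

Planner FOC: ∂(Σu_j)/∂s_i = (Σα_j) − s_i = 0, so s_i^SO = Σα_j = 4 for every i; S^SO = 8.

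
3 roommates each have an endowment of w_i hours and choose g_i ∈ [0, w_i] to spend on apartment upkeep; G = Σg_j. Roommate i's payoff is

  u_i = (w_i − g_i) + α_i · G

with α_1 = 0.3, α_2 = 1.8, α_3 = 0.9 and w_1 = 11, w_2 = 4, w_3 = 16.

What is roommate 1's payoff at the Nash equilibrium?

∂u_i/∂g_i = α_i − 1, so roommate i contributes w_i if α_i > 1, else 0.
α_i > 1 for i ∈ {2}; NE contributions (0, 4, 0), G = 4.
u_1 = (11 − 0) + 0.3·4 = 12.2.

12.2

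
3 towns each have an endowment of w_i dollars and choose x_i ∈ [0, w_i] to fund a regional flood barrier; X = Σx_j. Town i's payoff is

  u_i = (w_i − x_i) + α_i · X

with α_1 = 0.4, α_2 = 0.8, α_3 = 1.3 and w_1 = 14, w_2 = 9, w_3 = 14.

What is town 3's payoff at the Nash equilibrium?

18.2

∂u_i/∂x_i = α_i − 1, so town i contributes w_i if α_i > 1, else 0.
α_i > 1 for i ∈ {3}; NE contributions (0, 0, 14), X = 14.
u_3 = (14 − 14) + 1.3·14 = 18.2.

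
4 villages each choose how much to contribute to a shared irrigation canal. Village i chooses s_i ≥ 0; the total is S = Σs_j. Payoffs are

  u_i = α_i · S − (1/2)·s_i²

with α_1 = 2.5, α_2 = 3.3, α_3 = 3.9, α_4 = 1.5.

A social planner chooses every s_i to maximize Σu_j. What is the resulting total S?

Planner FOC: ∂(Σu_j)/∂s_i = (Σα_j) − s_i = 0, so s_i^SO = Σα_j = 11.2 for every i; S^SO = 44.8.

44.8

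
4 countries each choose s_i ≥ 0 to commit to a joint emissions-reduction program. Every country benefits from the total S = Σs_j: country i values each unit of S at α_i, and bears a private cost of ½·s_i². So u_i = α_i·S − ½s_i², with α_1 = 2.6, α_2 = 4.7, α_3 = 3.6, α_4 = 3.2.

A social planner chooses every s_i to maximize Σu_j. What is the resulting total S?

56.4

Planner FOC: ∂(Σu_j)/∂s_i = (Σα_j) − s_i = 0, so s_i^SO = Σα_j = 14.1 for every i; S^SO = 56.4.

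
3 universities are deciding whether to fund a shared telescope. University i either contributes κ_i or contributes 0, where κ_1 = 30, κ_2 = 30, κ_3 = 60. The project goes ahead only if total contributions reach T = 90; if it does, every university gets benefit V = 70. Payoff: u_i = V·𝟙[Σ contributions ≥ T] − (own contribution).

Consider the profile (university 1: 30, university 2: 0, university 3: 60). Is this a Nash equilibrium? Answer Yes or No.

Total = 90 ≥ 90: provided.
University 1 (pledges 30, payoff 40): dropping to 0 → total 60, payoff 0. No gain.
University 2 (pledges 0, payoff 70): pledging 30 → total 120, payoff 40. No gain.
University 3 (pledges 60, payoff 10): dropping to 0 → total 30, payoff 0. No gain.

Yes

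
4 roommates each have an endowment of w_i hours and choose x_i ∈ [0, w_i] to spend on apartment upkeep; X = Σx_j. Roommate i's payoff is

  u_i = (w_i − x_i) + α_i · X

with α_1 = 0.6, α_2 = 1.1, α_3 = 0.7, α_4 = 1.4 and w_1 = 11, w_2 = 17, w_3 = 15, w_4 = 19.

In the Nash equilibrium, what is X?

∂u_i/∂x_i = α_i − 1, so roommate i contributes w_i if α_i > 1, else 0.
α_i > 1 for i ∈ {2, 4}; NE contributions (0, 17, 0, 19), X = 36.

36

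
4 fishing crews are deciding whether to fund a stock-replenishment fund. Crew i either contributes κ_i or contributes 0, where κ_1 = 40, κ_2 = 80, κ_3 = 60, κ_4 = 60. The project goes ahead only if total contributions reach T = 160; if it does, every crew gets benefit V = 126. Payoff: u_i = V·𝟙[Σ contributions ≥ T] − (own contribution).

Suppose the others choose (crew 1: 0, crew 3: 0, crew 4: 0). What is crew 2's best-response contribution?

Others' total = 0. Even contributing 80 gives 80 < 160: no benefit either way.
Best response: 0.

0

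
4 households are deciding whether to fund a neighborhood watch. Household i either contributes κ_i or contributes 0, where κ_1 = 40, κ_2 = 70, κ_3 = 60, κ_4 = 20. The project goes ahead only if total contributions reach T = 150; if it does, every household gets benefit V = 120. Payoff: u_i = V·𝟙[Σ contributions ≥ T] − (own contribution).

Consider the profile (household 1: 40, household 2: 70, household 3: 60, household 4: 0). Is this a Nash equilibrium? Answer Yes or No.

Total = 170 ≥ 150: provided.
Household 1 (pledges 40, payoff 80): dropping to 0 → total 130, payoff 0. No gain.
Household 2 (pledges 70, payoff 50): dropping to 0 → total 100, payoff 0. No gain.
Household 3 (pledges 60, payoff 60): dropping to 0 → total 110, payoff 0. No gain.
Household 4 (pledges 0, payoff 120): pledging 20 → total 190, payoff 100. No gain.

Yes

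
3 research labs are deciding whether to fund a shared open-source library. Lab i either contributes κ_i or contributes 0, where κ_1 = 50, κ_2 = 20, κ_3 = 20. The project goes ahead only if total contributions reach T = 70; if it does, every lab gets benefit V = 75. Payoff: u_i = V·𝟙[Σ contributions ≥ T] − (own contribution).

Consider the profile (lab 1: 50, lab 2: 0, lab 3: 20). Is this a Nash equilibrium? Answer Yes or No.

Total = 70 ≥ 70: provided.
Lab 1 (pledges 50, payoff 25): dropping to 0 → total 20, payoff 0. No gain.
Lab 2 (pledges 0, payoff 75): pledging 20 → total 90, payoff 55. No gain.
Lab 3 (pledges 20, payoff 55): dropping to 0 → total 50, payoff 0. No gain.

Yes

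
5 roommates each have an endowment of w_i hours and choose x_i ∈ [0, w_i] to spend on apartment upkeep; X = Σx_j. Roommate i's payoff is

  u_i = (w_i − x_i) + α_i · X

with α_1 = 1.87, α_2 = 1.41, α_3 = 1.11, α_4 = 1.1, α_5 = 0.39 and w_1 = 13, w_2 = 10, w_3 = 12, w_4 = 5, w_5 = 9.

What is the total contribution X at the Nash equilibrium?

∂u_i/∂x_i = α_i − 1, so roommate i contributes w_i if α_i > 1, else 0.
α_i > 1 for i ∈ {1, 2, 3, 4}; NE contributions (13, 10, 12, 5, 0), X = 40.

40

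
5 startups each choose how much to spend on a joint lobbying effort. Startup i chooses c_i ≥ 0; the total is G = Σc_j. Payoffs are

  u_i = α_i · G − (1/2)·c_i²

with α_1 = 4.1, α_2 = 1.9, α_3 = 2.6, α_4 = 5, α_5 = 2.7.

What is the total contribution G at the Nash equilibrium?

Startup i's FOC: ∂u_i/∂c_i = α_i − c_i = 0, so c_i* = α_i.
NE contributions = (4.1, 1.9, 2.6, 5, 2.7); G = 16.3.

16.3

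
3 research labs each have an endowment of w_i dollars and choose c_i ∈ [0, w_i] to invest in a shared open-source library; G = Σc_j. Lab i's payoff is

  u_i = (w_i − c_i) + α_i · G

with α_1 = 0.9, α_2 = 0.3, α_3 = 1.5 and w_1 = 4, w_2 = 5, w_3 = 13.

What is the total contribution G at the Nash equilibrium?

∂u_i/∂c_i = α_i − 1, so lab i contributes w_i if α_i > 1, else 0.
α_i > 1 for i ∈ {3}; NE contributions (0, 0, 13), G = 13.

13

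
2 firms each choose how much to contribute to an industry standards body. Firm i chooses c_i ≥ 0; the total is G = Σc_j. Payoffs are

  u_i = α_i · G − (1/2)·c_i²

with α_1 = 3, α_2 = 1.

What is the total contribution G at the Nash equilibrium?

Firm i's FOC: ∂u_i/∂c_i = α_i − c_i = 0, so c_i* = α_i.
NE contributions = (3, 1); G = 4.

4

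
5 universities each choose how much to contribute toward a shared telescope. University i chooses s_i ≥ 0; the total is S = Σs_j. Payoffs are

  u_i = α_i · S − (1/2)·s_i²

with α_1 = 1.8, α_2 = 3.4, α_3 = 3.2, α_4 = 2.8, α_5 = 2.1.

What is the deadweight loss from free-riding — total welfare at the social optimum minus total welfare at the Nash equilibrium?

University i's FOC: ∂u_i/∂s_i = α_i − s_i = 0, so s_i* = α_i.
NE contributions = (1.8, 3.4, 3.2, 2.8, 2.1); S = 13.3.
W^NE = (Σα)·S − ½Σα_i² = 13.3² − ½·37.29 = 158.245.
Planner sets s_i = Σα_j = 13.3 for every i, so S^SO = 5·13.3 = 66.5.
W^SO = (Σα)·S^SO − ½·5·(Σα)² = (5/2)·13.3² = 442.225.
Deadweight loss = W^SO − W^NE = 283.98.

283.98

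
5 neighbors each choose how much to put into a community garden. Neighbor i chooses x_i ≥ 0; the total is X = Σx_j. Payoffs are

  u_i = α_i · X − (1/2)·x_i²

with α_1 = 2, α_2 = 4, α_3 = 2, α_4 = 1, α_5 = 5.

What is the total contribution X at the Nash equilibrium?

Neighbor i's FOC: ∂u_i/∂x_i = α_i − x_i = 0, so x_i* = α_i.
NE contributions = (2, 4, 2, 1, 5); X = 14.

14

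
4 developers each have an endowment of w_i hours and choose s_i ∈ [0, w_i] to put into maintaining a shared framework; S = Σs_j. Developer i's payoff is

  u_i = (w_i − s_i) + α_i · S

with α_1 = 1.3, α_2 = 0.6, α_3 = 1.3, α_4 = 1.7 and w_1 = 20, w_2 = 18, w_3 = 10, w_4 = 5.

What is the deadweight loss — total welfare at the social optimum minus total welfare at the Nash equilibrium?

70.2

∂u_i/∂s_i = α_i − 1, so developer i contributes w_i if α_i > 1, else 0.
α_i > 1 for i ∈ {1, 3, 4}; NE contributions (20, 0, 10, 5), S = 35.
W^NE = Σw_i − S^NE + (Σα_i)·S^NE = 53 + 3.9·35 = 189.5.
Planner: ∂(Σu_j)/∂s_i = Σα_j − 1 = 3.9 > 0, so everyone contributes w_i; S^SO = 53, W^SO = 53 + 3.9·53 = 259.7.
Deadweight loss = 70.2.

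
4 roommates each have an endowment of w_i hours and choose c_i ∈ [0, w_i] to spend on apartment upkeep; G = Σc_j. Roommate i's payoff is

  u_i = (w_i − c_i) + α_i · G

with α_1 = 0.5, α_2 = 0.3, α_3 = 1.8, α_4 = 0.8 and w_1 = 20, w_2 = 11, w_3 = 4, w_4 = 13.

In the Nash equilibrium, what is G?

4

∂u_i/∂c_i = α_i − 1, so roommate i contributes w_i if α_i > 1, else 0.
α_i > 1 for i ∈ {3}; NE contributions (0, 0, 4, 0), G = 4.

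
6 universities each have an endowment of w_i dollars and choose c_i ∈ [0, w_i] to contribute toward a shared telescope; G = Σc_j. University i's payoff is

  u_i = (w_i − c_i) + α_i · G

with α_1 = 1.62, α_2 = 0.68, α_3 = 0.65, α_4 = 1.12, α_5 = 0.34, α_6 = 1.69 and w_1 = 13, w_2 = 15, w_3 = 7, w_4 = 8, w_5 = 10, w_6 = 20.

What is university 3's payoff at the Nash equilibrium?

33.65

∂u_i/∂c_i = α_i − 1, so university i contributes w_i if α_i > 1, else 0.
α_i > 1 for i ∈ {1, 4, 6}; NE contributions (13, 0, 0, 8, 0, 20), G = 41.
u_3 = (7 − 0) + 0.65·41 = 33.65.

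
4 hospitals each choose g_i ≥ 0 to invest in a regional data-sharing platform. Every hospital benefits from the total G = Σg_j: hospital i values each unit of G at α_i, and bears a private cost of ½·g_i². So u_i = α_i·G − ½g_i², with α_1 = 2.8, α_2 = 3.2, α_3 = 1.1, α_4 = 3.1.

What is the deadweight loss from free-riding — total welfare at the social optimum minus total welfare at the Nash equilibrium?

118.49

Hospital i's FOC: ∂u_i/∂g_i = α_i − g_i = 0, so g_i* = α_i.
NE contributions = (2.8, 3.2, 1.1, 3.1); G = 10.2.
W^NE = (Σα)·G − ½Σα_i² = 10.2² − ½·28.9 = 89.59.
Planner sets g_i = Σα_j = 10.2 for every i, so G^SO = 4·10.2 = 40.8.
W^SO = (Σα)·G^SO − ½·4·(Σα)² = (4/2)·10.2² = 208.08.
Deadweight loss = W^SO − W^NE = 118.49.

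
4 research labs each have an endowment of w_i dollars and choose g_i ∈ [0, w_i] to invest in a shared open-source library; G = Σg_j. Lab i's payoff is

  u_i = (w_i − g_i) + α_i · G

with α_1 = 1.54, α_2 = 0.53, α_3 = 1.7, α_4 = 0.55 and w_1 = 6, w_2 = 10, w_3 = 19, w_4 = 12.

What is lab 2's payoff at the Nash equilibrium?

23.25

∂u_i/∂g_i = α_i − 1, so lab i contributes w_i if α_i > 1, else 0.
α_i > 1 for i ∈ {1, 3}; NE contributions (6, 0, 19, 0), G = 25.
u_2 = (10 − 0) + 0.53·25 = 23.25.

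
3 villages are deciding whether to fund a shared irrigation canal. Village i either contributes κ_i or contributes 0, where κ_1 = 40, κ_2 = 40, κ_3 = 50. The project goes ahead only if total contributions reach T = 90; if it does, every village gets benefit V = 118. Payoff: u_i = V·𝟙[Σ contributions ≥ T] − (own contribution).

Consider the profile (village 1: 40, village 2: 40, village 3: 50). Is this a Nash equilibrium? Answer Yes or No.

No

Total = 130 ≥ 90: provided.
Village 1 (pledges 40, payoff 78): dropping to 0 → total 90, payoff 118. Profitable deviation.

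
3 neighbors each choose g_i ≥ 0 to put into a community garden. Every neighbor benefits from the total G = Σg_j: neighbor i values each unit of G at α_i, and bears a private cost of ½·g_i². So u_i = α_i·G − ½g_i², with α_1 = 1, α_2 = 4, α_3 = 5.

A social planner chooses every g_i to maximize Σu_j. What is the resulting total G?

30

Planner FOC: ∂(Σu_j)/∂g_i = (Σα_j) − g_i = 0, so g_i^SO = Σα_j = 10 for every i; G^SO = 30.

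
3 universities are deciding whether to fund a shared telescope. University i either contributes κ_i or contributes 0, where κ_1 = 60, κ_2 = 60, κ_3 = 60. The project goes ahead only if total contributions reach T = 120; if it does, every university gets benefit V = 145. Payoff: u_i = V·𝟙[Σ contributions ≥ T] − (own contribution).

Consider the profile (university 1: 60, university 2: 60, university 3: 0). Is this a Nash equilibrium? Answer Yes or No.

Yes

Total = 120 ≥ 120: provided.
University 1 (pledges 60, payoff 85): dropping to 0 → total 60, payoff 0. No gain.
University 2 (pledges 60, payoff 85): dropping to 0 → total 60, payoff 0. No gain.
University 3 (pledges 0, payoff 145): pledging 60 → total 180, payoff 85. No gain.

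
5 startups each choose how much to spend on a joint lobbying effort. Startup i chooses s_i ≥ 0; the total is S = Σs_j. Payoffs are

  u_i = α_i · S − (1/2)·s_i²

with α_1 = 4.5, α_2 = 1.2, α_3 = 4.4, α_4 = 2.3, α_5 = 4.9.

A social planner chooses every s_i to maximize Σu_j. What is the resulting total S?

Planner FOC: ∂(Σu_j)/∂s_i = (Σα_j) − s_i = 0, so s_i^SO = Σα_j = 17.3 for every i; S^SO = 86.5.

86.5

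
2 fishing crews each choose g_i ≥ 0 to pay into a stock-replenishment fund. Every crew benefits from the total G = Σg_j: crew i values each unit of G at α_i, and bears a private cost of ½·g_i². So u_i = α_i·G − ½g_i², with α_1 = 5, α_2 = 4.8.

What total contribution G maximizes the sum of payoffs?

19.6

Planner FOC: ∂(Σu_j)/∂g_i = (Σα_j) − g_i = 0, so g_i^SO = Σα_j = 9.8 for every i; G^SO = 19.6.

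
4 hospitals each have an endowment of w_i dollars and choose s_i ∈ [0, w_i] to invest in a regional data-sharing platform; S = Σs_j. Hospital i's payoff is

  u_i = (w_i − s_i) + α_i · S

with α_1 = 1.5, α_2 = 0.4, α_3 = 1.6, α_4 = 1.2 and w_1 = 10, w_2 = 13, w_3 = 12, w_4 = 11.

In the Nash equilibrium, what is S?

33

∂u_i/∂s_i = α_i − 1, so hospital i contributes w_i if α_i > 1, else 0.
α_i > 1 for i ∈ {1, 3, 4}; NE contributions (10, 0, 12, 11), S = 33.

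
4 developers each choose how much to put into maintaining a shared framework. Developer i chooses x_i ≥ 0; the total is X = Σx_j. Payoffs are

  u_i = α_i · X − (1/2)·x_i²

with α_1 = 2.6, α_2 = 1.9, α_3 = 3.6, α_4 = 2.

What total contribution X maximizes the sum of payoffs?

40.4

Planner FOC: ∂(Σu_j)/∂x_i = (Σα_j) − x_i = 0, so x_i^SO = Σα_j = 10.1 for every i; X^SO = 40.4.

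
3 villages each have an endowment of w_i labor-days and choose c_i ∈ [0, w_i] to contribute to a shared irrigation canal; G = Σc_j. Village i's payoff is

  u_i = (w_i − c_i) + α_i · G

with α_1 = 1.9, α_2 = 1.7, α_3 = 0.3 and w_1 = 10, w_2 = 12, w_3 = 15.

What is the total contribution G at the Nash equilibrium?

22

∂u_i/∂c_i = α_i − 1, so village i contributes w_i if α_i > 1, else 0.
α_i > 1 for i ∈ {1, 2}; NE contributions (10, 12, 0), G = 22.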